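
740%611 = 129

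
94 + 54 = 148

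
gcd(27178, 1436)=2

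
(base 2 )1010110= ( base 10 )86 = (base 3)10012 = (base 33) 2K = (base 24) 3e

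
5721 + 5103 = 10824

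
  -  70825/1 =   -  70825 = -  70825.00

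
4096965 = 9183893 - 5086928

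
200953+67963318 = 68164271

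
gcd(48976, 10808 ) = 8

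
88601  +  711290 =799891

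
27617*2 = 55234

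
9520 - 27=9493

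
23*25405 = 584315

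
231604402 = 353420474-121816072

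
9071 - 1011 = 8060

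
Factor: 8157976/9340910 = 4078988/4670455 =2^2*5^ ( - 1)*229^( - 1 ) * 4079^ (  -  1 )*1019747^1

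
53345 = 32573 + 20772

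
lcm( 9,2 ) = 18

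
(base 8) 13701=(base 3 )22100020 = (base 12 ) 3629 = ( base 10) 6081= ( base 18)10DF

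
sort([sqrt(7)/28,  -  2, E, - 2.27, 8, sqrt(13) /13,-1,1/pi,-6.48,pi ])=[- 6.48, - 2.27,-2, - 1, sqrt(7) /28,sqrt(13) /13,1/pi, E,pi,8 ]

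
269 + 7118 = 7387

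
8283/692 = 8283/692 = 11.97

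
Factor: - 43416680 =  - 2^3*5^1*163^1*6659^1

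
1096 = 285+811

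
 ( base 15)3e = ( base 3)2012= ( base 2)111011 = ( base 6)135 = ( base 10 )59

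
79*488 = 38552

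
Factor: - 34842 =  - 2^1*3^1*5807^1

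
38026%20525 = 17501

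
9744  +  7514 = 17258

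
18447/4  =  4611+3/4 = 4611.75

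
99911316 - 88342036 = 11569280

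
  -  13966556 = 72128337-86094893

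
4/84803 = 4/84803 = 0.00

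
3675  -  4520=-845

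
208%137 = 71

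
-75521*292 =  - 22052132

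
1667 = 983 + 684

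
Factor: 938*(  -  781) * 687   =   - 503281086= - 2^1*3^1*7^1*11^1*67^1*71^1*229^1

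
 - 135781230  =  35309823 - 171091053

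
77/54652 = 77/54652= 0.00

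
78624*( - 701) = - 55115424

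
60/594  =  10/99 = 0.10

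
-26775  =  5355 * (- 5)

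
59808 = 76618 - 16810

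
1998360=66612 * 30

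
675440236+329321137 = 1004761373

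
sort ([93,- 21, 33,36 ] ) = [ - 21,33,36,93 ] 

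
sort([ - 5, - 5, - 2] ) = [ - 5, - 5, - 2]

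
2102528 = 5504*382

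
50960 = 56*910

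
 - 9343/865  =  -11+172/865 = -10.80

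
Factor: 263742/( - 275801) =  - 678/709 = - 2^1*3^1*113^1*709^ ( - 1 )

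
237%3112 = 237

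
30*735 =22050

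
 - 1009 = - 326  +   - 683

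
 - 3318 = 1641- 4959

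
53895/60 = 898 + 1/4 = 898.25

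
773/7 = 110 + 3/7 = 110.43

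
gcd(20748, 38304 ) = 1596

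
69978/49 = 1428 + 6/49=1428.12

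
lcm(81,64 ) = 5184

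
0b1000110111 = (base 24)nf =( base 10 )567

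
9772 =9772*1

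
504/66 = 84/11 = 7.64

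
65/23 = 65/23 = 2.83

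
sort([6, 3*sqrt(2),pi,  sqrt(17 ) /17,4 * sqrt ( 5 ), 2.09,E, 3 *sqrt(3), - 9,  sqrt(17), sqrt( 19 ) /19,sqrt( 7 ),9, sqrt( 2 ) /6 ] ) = [ - 9, sqrt( 19)/19,  sqrt(2 ) /6, sqrt( 17 )/17,  2.09,sqrt( 7 ), E, pi,sqrt(17 ), 3*sqrt( 2),  3* sqrt(3), 6,4 * sqrt( 5), 9]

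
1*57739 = 57739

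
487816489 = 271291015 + 216525474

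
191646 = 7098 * 27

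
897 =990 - 93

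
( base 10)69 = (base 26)2h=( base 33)23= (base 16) 45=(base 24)2L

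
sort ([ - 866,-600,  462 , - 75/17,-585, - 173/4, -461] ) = [ - 866, - 600,-585, - 461 , - 173/4, - 75/17,462]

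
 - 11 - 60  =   - 71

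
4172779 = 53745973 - 49573194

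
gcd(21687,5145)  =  3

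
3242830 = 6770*479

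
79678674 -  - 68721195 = 148399869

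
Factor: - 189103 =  - 127^1*1489^1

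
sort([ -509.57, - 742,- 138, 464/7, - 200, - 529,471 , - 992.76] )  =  [ - 992.76, - 742, - 529 , - 509.57, - 200, - 138,  464/7, 471 ]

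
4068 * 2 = 8136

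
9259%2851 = 706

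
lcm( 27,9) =27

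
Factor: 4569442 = 2^1*101^1*22621^1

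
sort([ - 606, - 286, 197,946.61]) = [-606, - 286, 197, 946.61 ] 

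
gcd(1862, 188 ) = 2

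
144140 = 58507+85633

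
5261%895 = 786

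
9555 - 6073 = 3482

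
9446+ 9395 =18841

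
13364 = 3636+9728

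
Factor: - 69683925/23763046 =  - 2^( - 1) * 3^1*5^2*19^1*79^1 * 281^(-1)*619^1 * 42283^( - 1)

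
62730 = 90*697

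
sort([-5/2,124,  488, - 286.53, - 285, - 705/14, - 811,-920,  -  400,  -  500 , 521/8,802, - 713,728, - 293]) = [-920, - 811, - 713,-500, -400, - 293, - 286.53,-285,-705/14, -5/2,521/8,124, 488,728,  802] 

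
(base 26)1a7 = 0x3af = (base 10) 943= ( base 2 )1110101111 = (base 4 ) 32233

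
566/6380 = 283/3190 = 0.09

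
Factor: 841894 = 2^1*41^1 *10267^1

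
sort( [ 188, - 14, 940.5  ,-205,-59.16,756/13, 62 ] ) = [ -205, - 59.16,  -  14,756/13, 62,188, 940.5] 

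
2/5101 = 2/5101 = 0.00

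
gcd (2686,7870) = 2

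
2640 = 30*88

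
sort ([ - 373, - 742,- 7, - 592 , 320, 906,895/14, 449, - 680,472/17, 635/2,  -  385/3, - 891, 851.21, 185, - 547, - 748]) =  [ - 891 , - 748 ,  -  742, - 680, - 592, - 547, - 373,-385/3, - 7, 472/17, 895/14, 185, 635/2, 320, 449, 851.21,906]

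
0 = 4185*0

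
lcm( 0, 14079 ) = 0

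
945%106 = 97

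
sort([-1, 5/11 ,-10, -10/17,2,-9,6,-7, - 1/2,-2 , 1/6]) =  [-10, - 9, -7, - 2,-1,-10/17, - 1/2,1/6,5/11,2,  6 ] 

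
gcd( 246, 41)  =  41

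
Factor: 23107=7^1 * 3301^1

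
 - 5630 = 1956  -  7586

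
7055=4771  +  2284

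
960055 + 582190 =1542245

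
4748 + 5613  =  10361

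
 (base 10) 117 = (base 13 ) 90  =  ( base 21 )5c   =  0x75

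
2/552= 1/276 =0.00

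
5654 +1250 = 6904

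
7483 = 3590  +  3893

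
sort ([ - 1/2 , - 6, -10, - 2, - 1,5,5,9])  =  [ - 10, - 6,-2,  -  1, - 1/2, 5, 5,  9]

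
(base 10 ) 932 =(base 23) 1hc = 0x3A4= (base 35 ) QM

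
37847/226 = 167+105/226 = 167.46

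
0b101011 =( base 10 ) 43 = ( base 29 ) 1e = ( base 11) 3A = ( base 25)1i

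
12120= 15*808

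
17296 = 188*92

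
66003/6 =22001/2 =11000.50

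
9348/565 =16  +  308/565=   16.55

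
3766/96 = 1883/48 = 39.23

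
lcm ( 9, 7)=63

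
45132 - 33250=11882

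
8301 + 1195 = 9496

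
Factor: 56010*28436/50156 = 398175090/12539 = 2^1*3^1 * 5^1*1867^1 * 7109^1*12539^(-1)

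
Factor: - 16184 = -2^3*7^1 * 17^2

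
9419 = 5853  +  3566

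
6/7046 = 3/3523= 0.00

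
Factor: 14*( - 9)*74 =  - 9324=- 2^2* 3^2 * 7^1 * 37^1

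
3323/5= 3323/5 = 664.60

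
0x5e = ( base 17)59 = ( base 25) 3j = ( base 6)234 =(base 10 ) 94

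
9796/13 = 9796/13 = 753.54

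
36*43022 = 1548792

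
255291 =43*5937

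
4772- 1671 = 3101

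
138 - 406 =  - 268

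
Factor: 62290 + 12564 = 74854 = 2^1 * 13^1*2879^1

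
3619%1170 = 109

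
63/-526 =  - 63/526 = - 0.12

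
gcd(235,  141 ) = 47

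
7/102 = 7/102 = 0.07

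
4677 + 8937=13614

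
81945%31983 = 17979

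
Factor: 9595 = 5^1*19^1 * 101^1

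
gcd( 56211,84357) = 3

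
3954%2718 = 1236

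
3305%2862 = 443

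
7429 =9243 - 1814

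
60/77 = 60/77 = 0.78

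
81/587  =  81/587 = 0.14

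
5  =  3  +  2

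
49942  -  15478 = 34464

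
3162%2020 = 1142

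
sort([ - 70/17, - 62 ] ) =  [ - 62,-70/17 ] 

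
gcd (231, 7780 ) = 1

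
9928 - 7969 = 1959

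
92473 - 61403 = 31070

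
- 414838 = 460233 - 875071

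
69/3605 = 69/3605= 0.02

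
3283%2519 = 764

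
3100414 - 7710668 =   -  4610254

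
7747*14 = 108458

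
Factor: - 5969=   -  47^1*127^1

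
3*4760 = 14280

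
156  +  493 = 649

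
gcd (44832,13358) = 2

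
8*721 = 5768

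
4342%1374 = 220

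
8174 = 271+7903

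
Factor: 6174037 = 2017^1*3061^1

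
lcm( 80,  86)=3440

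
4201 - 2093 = 2108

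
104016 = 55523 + 48493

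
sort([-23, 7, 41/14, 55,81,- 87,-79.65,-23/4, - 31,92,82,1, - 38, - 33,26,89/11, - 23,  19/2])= [ - 87,-79.65, - 38,-33 ,-31,  -  23 , - 23,-23/4,1, 41/14,7,89/11, 19/2, 26,55,81, 82,92]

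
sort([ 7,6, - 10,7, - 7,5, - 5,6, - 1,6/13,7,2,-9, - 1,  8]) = [ - 10, - 9, - 7  , - 5,- 1,  -  1, 6/13,2, 5,6,6, 7,7, 7,8] 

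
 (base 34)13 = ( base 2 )100101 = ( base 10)37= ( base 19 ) 1I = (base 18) 21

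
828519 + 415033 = 1243552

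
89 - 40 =49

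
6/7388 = 3/3694  =  0.00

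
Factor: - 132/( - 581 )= 2^2 * 3^1 * 7^( -1)*11^1*83^(- 1) 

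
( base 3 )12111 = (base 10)148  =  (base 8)224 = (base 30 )4S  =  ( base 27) 5d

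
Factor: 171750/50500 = 687/202 = 2^(-1) *3^1*101^(-1 ) * 229^1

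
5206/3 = 1735 + 1/3 = 1735.33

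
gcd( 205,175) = 5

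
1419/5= 1419/5 = 283.80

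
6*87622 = 525732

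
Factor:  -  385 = -5^1*7^1*11^1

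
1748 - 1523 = 225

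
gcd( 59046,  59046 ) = 59046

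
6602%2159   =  125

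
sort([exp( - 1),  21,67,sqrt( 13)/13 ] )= [sqrt(13)/13 , exp( - 1 ),21,67 ] 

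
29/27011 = 29/27011= 0.00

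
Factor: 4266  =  2^1*3^3*79^1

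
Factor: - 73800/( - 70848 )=2^( - 3)*3^(-1 ) * 5^2 = 25/24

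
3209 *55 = 176495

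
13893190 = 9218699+4674491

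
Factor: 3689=7^1*17^1 * 31^1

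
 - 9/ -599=9/599  =  0.02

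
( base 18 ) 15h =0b110101111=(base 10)431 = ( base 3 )120222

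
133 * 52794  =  7021602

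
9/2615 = 9/2615 = 0.00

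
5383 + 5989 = 11372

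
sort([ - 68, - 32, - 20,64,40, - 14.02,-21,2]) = [-68, -32 , - 21,-20, - 14.02, 2 , 40,64]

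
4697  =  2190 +2507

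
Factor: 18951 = 3^1*6317^1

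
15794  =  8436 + 7358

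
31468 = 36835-5367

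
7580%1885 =40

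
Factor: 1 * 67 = 67^1 =67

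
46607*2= 93214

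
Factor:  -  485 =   -  5^1*97^1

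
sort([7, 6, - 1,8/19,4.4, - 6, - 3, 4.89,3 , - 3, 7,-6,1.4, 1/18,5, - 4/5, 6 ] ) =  [ - 6, - 6,-3, - 3  , - 1,  -  4/5,1/18, 8/19, 1.4, 3,4.4,4.89, 5, 6,6, 7, 7]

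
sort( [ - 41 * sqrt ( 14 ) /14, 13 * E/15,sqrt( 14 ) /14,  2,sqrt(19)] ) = [ - 41 * sqrt(14)/14, sqrt(14) /14, 2, 13 * E/15, sqrt(19)]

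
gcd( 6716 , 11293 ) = 23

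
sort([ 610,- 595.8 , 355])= [ - 595.8,355,  610 ]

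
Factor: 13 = 13^1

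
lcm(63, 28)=252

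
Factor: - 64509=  - 3^1*21503^1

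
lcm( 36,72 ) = 72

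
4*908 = 3632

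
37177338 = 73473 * 506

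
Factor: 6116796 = 2^2*3^5*7^1*29^1 * 31^1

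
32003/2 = 32003/2 = 16001.50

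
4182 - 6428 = - 2246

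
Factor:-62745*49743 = -3^3*5^1*47^1*89^1*5527^1 = - 3121124535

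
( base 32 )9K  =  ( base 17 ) 112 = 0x134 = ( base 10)308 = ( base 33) 9B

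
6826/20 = 3413/10 = 341.30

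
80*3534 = 282720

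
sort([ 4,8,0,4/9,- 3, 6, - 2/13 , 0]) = [ - 3, - 2/13,0, 0,4/9,  4, 6,8]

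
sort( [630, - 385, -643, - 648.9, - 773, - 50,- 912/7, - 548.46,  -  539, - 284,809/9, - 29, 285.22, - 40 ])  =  [ - 773, - 648.9, - 643,-548.46, - 539, - 385, - 284, - 912/7,  -  50, - 40, - 29, 809/9, 285.22 , 630 ] 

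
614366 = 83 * 7402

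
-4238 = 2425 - 6663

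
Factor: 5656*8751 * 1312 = 2^8*3^1*7^1*41^1*101^1*2917^1 =64938300672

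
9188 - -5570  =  14758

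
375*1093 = 409875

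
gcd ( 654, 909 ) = 3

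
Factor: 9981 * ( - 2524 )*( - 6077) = 153092051388  =  2^2*3^2*59^1*103^1 * 631^1*1109^1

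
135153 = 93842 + 41311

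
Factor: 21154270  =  2^1 *5^1*2115427^1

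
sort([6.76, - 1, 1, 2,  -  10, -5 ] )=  [ - 10, - 5, - 1,  1,2,6.76 ]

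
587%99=92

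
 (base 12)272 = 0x176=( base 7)1043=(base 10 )374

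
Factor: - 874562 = - 2^1* 13^1*33637^1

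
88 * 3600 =316800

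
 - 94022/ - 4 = 47011/2= 23505.50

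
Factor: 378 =2^1 * 3^3*7^1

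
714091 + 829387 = 1543478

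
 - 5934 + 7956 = 2022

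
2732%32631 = 2732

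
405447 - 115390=290057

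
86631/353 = 245 + 146/353  =  245.41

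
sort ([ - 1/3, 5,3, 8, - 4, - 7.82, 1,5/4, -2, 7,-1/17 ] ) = [ - 7.82,-4, - 2, - 1/3, - 1/17,1,5/4, 3,5, 7,  8] 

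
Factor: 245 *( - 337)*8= - 660520 = - 2^3*5^1*7^2*337^1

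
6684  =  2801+3883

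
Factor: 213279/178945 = 3^1*5^( - 1) * 11^1*13^(- 1 )*23^1*281^1*2753^( - 1 ) 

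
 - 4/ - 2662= 2/1331 = 0.00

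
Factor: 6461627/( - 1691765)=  - 5^( - 1)*23^( - 1 )*47^( - 1)*313^( - 1)*6461627^1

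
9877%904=837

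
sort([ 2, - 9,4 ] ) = [ - 9 , 2,4 ]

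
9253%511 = 55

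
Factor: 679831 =53^1 * 101^1* 127^1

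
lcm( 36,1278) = 2556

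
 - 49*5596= - 274204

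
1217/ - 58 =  - 1217/58 =-20.98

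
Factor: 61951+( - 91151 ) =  - 2^4*5^2*73^1 = - 29200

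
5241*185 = 969585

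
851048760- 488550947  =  362497813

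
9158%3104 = 2950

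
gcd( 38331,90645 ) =3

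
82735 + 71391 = 154126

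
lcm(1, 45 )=45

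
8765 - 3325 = 5440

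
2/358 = 1/179 = 0.01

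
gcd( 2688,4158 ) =42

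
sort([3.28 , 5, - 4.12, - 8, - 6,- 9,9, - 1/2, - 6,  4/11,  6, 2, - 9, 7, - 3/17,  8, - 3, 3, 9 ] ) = [ - 9, - 9, - 8, - 6,- 6  ,  -  4.12, - 3, - 1/2, - 3/17, 4/11,2,3, 3.28, 5,6, 7, 8, 9,9]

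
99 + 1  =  100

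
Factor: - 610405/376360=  -122081/75272=- 2^( - 3 )*97^(-2 ) * 122081^1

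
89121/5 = 17824 +1/5 = 17824.20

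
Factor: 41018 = 2^1*20509^1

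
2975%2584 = 391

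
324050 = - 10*( - 32405)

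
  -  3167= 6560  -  9727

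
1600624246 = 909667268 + 690956978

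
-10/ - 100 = 1/10 = 0.10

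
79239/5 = 15847 + 4/5 = 15847.80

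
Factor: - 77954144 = - 2^5*2436067^1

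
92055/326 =92055/326=282.38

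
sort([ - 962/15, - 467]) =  [  -  467,-962/15 ] 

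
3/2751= 1/917= 0.00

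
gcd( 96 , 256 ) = 32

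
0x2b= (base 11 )3a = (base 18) 27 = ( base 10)43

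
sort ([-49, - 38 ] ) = [-49, -38]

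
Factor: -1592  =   - 2^3 *199^1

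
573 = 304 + 269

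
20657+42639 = 63296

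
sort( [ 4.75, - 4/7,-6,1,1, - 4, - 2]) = [ - 6, - 4 , - 2,-4/7, 1,1,4.75]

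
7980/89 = 89  +  59/89 = 89.66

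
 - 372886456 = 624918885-997805341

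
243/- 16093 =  - 1 + 15850/16093 = - 0.02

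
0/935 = 0 = 0.00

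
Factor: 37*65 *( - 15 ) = - 36075 =- 3^1 *5^2*13^1 * 37^1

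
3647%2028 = 1619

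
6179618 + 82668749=88848367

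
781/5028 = 781/5028 = 0.16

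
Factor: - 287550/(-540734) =3^4*5^2*29^(-1)*71^1*9323^(-1)=143775/270367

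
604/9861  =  604/9861 = 0.06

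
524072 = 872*601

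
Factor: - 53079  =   - 3^1*13^1*1361^1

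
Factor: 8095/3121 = 5^1 * 1619^1 * 3121^(-1)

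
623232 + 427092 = 1050324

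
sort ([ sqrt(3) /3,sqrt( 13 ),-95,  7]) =[ - 95, sqrt( 3)/3,sqrt( 13), 7]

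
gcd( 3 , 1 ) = 1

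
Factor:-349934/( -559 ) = 2^1*313^1=626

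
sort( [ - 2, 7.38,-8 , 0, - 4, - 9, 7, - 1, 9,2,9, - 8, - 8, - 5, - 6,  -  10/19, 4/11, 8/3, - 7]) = [ - 9, - 8, - 8,-8, - 7 ,  -  6, - 5, - 4, - 2, - 1, - 10/19,0,4/11,2,8/3,7, 7.38,9,9]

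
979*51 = 49929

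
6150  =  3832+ 2318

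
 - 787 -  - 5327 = 4540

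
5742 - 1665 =4077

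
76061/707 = 107 + 412/707 =107.58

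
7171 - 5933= 1238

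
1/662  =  1/662  =  0.00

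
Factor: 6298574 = 2^1*443^1*7109^1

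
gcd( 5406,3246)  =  6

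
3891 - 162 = 3729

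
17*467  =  7939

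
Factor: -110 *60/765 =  - 440/51  =  - 2^3*3^( - 1)*5^1*11^1 * 17^(-1 )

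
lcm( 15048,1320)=75240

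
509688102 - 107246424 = 402441678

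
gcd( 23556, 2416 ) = 604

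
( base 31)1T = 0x3c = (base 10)60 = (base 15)40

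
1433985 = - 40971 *(  -  35 ) 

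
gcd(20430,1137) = 3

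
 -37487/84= - 37487/84 = - 446.27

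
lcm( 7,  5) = 35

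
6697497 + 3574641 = 10272138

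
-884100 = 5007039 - 5891139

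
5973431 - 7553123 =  - 1579692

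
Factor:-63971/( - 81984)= 2^(-6 )*3^ ( - 1 )*7^( - 1)*17^1*53^1*61^( - 1)*71^1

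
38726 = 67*578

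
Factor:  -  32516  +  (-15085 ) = -3^3*41^1*43^1 = -47601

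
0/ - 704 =0/1 = - 0.00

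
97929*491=48083139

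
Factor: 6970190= 2^1*5^1*697019^1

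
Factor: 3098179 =7^1*89^1*4973^1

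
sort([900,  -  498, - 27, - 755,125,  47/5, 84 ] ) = [ - 755, - 498,-27,47/5, 84, 125,900]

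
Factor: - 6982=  - 2^1 * 3491^1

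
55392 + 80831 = 136223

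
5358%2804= 2554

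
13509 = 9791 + 3718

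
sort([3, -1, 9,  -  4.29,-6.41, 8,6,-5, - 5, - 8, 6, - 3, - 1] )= [-8,  -  6.41, - 5, - 5, - 4.29, - 3 , - 1, - 1, 3, 6,6, 8,9]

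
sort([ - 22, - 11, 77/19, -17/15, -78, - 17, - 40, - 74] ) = [ - 78, - 74,-40,-22, - 17, - 11, - 17/15, 77/19] 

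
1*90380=90380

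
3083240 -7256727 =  - 4173487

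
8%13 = 8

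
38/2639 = 38/2639=0.01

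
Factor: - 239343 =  - 3^1*13^1*17^1*19^2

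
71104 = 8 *8888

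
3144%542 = 434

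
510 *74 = 37740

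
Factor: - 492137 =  - 37^1*47^1*283^1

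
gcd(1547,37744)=7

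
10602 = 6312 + 4290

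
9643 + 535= 10178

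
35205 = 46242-11037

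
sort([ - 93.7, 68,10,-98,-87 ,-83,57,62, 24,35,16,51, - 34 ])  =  [-98, -93.7, - 87, -83, - 34,10  ,  16,24, 35, 51 , 57, 62, 68 ]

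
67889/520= 67889/520= 130.56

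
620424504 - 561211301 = 59213203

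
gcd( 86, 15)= 1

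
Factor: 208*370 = 2^5 * 5^1*13^1*37^1 = 76960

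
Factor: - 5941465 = - 5^1*1188293^1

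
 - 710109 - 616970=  - 1327079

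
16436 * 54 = 887544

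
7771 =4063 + 3708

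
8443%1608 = 403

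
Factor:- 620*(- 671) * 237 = 98596740 = 2^2 * 3^1*5^1 * 11^1*31^1*61^1*79^1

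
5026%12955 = 5026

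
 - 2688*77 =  - 206976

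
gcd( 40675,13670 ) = 5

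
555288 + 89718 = 645006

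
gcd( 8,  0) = 8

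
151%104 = 47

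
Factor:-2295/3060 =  - 3/4 = - 2^( - 2) * 3^1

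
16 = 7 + 9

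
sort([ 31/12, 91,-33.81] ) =[ - 33.81 , 31/12, 91 ]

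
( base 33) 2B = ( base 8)115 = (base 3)2212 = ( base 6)205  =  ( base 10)77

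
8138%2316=1190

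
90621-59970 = 30651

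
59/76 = 59/76 = 0.78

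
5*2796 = 13980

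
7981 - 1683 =6298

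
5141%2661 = 2480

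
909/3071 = 909/3071 = 0.30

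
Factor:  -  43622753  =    -  43622753^1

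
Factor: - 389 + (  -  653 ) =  -2^1 * 521^1 = - 1042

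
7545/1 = 7545 = 7545.00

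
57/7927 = 57/7927 = 0.01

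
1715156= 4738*362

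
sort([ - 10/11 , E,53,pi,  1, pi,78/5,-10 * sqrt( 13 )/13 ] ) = [ - 10*sqrt( 13)/13, - 10/11,1,E, pi,pi,78/5,53 ]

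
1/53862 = 1/53862=0.00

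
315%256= 59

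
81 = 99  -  18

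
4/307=4/307 = 0.01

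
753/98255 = 753/98255= 0.01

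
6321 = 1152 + 5169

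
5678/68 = 167/2 = 83.50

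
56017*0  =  0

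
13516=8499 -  - 5017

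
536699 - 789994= - 253295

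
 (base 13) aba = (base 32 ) 1pj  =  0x733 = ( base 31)1SE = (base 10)1843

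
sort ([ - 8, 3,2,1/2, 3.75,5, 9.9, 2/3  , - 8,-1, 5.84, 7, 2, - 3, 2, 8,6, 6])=[ - 8, - 8,-3, - 1,  1/2, 2/3, 2,2,2, 3, 3.75,5,5.84, 6,6, 7, 8, 9.9 ] 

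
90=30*3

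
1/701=1/701= 0.00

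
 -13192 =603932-617124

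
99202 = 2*49601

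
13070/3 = 4356 + 2/3=4356.67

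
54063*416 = 22490208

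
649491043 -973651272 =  - 324160229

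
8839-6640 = 2199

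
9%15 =9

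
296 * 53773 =15916808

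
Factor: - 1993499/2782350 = - 2^( - 1)*3^( - 5 )*5^( - 2 )*19^1*229^( - 1)*239^1*439^1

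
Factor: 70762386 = 2^1*3^1 * 11793731^1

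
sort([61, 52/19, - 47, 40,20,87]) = [ - 47,52/19,20,40, 61,87 ]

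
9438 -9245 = 193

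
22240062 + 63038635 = 85278697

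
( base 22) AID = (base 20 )D29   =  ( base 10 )5249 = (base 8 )12201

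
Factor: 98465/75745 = 19693/15149 = 47^1*419^1*15149^(-1)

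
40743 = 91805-51062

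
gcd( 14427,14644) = 7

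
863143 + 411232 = 1274375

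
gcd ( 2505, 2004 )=501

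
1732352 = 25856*67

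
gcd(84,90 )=6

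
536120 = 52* 10310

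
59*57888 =3415392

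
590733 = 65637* 9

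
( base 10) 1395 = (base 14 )719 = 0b10101110011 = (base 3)1220200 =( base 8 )2563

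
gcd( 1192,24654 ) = 2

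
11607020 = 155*74884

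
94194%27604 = 11382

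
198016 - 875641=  - 677625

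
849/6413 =849/6413 =0.13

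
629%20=9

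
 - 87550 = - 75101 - 12449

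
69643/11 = 6331 + 2/11 =6331.18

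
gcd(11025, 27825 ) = 525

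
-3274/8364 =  - 1637/4182 = - 0.39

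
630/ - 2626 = -315/1313 = - 0.24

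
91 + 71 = 162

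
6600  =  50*132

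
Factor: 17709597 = 3^6 * 17^1 * 1429^1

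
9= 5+4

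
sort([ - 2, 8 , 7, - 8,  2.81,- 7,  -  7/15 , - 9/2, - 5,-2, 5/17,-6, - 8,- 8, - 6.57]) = [ - 8,-8, - 8, - 7, - 6.57, - 6, - 5  , - 9/2, - 2 , - 2, - 7/15,5/17, 2.81,7,8]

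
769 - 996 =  - 227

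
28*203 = 5684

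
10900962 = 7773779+3127183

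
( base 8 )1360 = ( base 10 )752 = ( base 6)3252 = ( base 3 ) 1000212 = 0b1011110000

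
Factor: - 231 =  - 3^1*7^1*11^1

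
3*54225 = 162675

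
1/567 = 1/567 = 0.00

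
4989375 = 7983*625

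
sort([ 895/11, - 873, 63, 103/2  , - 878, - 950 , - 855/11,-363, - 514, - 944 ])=[ - 950, - 944, - 878, - 873,-514, - 363, - 855/11, 103/2, 63, 895/11 ] 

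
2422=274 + 2148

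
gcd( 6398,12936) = 14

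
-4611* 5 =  - 23055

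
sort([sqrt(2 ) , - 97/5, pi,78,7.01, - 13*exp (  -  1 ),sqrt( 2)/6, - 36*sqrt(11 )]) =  [-36*sqrt(11 ), - 97/5, - 13 * exp( - 1),sqrt(2 ) /6,sqrt (2 ),pi,7.01,78]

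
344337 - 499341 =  - 155004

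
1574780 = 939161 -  -635619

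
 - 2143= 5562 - 7705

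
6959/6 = 1159 + 5/6=1159.83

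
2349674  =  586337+1763337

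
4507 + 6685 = 11192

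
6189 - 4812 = 1377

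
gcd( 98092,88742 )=2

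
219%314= 219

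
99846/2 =49923 = 49923.00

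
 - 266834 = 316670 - 583504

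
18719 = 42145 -23426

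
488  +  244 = 732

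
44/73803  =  44/73803 = 0.00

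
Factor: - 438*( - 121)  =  2^1*3^1*11^2 *73^1 = 52998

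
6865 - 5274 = 1591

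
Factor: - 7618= -2^1*13^1*293^1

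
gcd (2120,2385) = 265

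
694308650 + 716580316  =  1410888966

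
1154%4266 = 1154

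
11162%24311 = 11162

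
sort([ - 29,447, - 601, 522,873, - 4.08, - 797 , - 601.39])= [- 797, - 601.39, - 601, - 29, - 4.08, 447,522,873]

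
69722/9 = 69722/9 = 7746.89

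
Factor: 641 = 641^1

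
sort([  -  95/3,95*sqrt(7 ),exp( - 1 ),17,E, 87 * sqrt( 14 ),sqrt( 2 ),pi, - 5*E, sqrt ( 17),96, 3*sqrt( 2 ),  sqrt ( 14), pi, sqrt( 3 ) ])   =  [-95/3,-5*E,exp( - 1 ),sqrt( 2),sqrt( 3)  ,  E, pi, pi  ,  sqrt( 14), sqrt( 17 ),  3*sqrt (2 ),  17, 96, 95*sqrt( 7 ), 87*sqrt( 14)]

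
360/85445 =72/17089 = 0.00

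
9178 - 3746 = 5432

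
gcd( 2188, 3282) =1094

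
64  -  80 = -16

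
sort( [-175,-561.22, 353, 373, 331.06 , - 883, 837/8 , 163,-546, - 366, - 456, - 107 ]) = [ - 883, - 561.22,-546, - 456, - 366 ,  -  175, - 107, 837/8,  163 , 331.06, 353, 373] 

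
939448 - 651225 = 288223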